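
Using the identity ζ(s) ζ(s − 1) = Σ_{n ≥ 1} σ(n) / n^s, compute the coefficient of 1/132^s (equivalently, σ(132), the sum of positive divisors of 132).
σ(132) = 336

In the product (Σ m^0/m^s)(Σ k / k^s) = Σ (Σ_{d | n} d) / n^s, the coefficient of 1/n^s is σ(n) = Σ_{d | n} d. For n = 132, divisors are [1, 2, 3, 4, 6, 11, 12, 22, 33, 44, 66, 132]; summing: σ(132) = 336.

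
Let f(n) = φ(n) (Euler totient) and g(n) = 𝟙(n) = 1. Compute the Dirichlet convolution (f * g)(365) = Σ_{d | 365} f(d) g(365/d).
(φ * 𝟙)(365) = 365

Divisors of 365: [1, 5, 73, 365]. For each d | 365:
  d = 1: φ(1) · 𝟙(365/1) = 1 · 1 = 1
  d = 5: φ(5) · 𝟙(365/5) = 4 · 1 = 4
  d = 73: φ(73) · 𝟙(365/73) = 72 · 1 = 72
  d = 365: φ(365) · 𝟙(365/365) = 288 · 1 = 288
Summing: (φ * 𝟙)(365) = 1 + 4 + 72 + 288 = 365.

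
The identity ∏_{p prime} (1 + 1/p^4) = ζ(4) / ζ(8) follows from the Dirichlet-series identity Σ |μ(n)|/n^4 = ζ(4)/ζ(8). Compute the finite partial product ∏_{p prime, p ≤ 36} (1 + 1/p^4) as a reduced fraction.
∏ = 377183486665353545574471751056805902016576/349915921480385530721123181536044923530625

The primes p ≤ 36 are [2, 3, 5, 7, 11, 13, 17, 19, 23, 29, 31]. For each, (1 + 1/p^4) = (p^4 + 1)/p^4. Multiplying these fractions over p ∈ [2, 3, 5, 7, 11, 13, 17, 19, 23, 29, 31] gives 377183486665353545574471751056805902016576/349915921480385530721123181536044923530625. (In the limit P → ∞ this tends to ζ(4)/ζ(8).)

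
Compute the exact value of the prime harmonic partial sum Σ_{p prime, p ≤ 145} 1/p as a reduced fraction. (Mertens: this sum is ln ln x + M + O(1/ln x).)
Σ 1/p = 18825509850919239131453102166593625244431364344421618363/10014646650599190067509233131649940057366334653200433090

π(145) = 34, so the primes ≤ 145 are [2, 3, 5, 7, 11, 13, 17, 19, 23, 29, 31, 37, 41, 43, 47, 53, 59, 61, 67, 71, 73, 79, 83, 89, 97, 101, 103, 107, 109, 113, 127, 131, 137, 139]. Summing 1/p over these primes: 18825509850919239131453102166593625244431364344421618363/10014646650599190067509233131649940057366334653200433090 ≈ 1.8798. Mertens estimate ln ln(145) + 0.2615 ≈ 1.8663.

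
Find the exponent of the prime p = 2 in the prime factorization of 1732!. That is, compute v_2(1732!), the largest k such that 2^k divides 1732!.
v_2(1732!) = 1727

Legendre's formula: v_p(n!) = Σ_{k ≥ 1} ⌊n / p^k⌋. For p = 2, n = 1732, the terms are:
  ⌊1732/2^1⌋ = ⌊1732/2⌋ = 866
  ⌊1732/2^2⌋ = ⌊1732/4⌋ = 433
  ⌊1732/2^3⌋ = ⌊1732/8⌋ = 216
  ⌊1732/2^4⌋ = ⌊1732/16⌋ = 108
  ⌊1732/2^5⌋ = ⌊1732/32⌋ = 54
  ⌊1732/2^6⌋ = ⌊1732/64⌋ = 27
  ⌊1732/2^7⌋ = ⌊1732/128⌋ = 13
  ⌊1732/2^8⌋ = ⌊1732/256⌋ = 6
  ⌊1732/2^9⌋ = ⌊1732/512⌋ = 3
  ⌊1732/2^10⌋ = ⌊1732/1024⌋ = 1
(the next term ⌊1732/2^11⌋ = 0, terminating the sum). Summing: v_2(1732!) = 866 + 433 + 216 + 108 + 54 + 27 + 13 + 6 + 3 + 1 = 1727.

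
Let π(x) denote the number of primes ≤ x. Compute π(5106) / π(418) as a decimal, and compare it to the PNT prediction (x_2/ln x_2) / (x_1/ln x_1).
π(5106)/π(418) = 682/80 ≈ 8.5250;  PNT prediction ≈ 8.6348.

π(418) = 80 and π(5106) = 682, so π(5106)/π(418) ≈ 8.5250. The PNT-predicted ratio is (5106/ln(5106)) / (418/ln(418)) ≈ 8.6348. The two agree to within a few percent, as expected.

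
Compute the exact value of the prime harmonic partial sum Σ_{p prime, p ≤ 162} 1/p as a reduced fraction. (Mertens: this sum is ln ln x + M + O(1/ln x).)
Σ 1/p = 67195167335560670940823020383181530154843058347995389615845419/35375166993717494840635767087951744212057570647889977422429870

π(162) = 37, so the primes ≤ 162 are [2, 3, 5, 7, 11, 13, 17, 19, 23, 29, 31, 37, 41, 43, 47, 53, 59, 61, 67, 71, 73, 79, 83, 89, 97, 101, 103, 107, 109, 113, 127, 131, 137, 139, 149, 151, 157]. Summing 1/p over these primes: 67195167335560670940823020383181530154843058347995389615845419/35375166993717494840635767087951744212057570647889977422429870 ≈ 1.8995. Mertens estimate ln ln(162) + 0.2615 ≈ 1.8883.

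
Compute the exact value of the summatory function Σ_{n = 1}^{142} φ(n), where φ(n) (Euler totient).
Σ_{n ≤ 142} φ(n) = 6162

Compute φ(n) for each 1 ≤ n ≤ 142: φ(1) = 1, φ(2) = 1, φ(3) = 2, φ(4) = 2, φ(5) = 4, φ(6) = 2, φ(7) = 6, φ(8) = 4, φ(9) = 6, φ(10) = 4, φ(11) = 10, φ(12) = 4, φ(13) = 12, φ(14) = 6, φ(15) = 8, φ(16) = 8, φ(17) = 16, φ(18) = 6, φ(19) = 18, φ(20) = 8, φ(21) = 12, φ(22) = 10, φ(23) = 22, φ(24) = 8, φ(25) = 20, φ(26) = 12, φ(27) = 18, φ(28) = 12, φ(29) = 28, φ(30) = 8, φ(31) = 30, φ(32) = 16, φ(33) = 20, φ(34) = 16, φ(35) = 24, φ(36) = 12, φ(37) = 36, φ(38) = 18, φ(39) = 24, φ(40) = 16, φ(41) = 40, φ(42) = 12, φ(43) = 42, φ(44) = 20, φ(45) = 24, φ(46) = 22, φ(47) = 46, φ(48) = 16, φ(49) = 42, φ(50) = 20, φ(51) = 32, φ(52) = 24, φ(53) = 52, φ(54) = 18, φ(55) = 40, φ(56) = 24, φ(57) = 36, φ(58) = 28, φ(59) = 58, φ(60) = 16, φ(61) = 60, φ(62) = 30, φ(63) = 36, φ(64) = 32, φ(65) = 48, φ(66) = 20, φ(67) = 66, φ(68) = 32, φ(69) = 44, φ(70) = 24, φ(71) = 70, φ(72) = 24, φ(73) = 72, φ(74) = 36, φ(75) = 40, φ(76) = 36, φ(77) = 60, φ(78) = 24, φ(79) = 78, φ(80) = 32, φ(81) = 54, φ(82) = 40, φ(83) = 82, φ(84) = 24, φ(85) = 64, φ(86) = 42, φ(87) = 56, φ(88) = 40, φ(89) = 88, φ(90) = 24, φ(91) = 72, φ(92) = 44, φ(93) = 60, φ(94) = 46, φ(95) = 72, φ(96) = 32, φ(97) = 96, φ(98) = 42, φ(99) = 60, φ(100) = 40, φ(101) = 100, φ(102) = 32, φ(103) = 102, φ(104) = 48, φ(105) = 48, φ(106) = 52, φ(107) = 106, φ(108) = 36, φ(109) = 108, φ(110) = 40, φ(111) = 72, φ(112) = 48, φ(113) = 112, φ(114) = 36, φ(115) = 88, φ(116) = 56, φ(117) = 72, φ(118) = 58, φ(119) = 96, φ(120) = 32, φ(121) = 110, φ(122) = 60, φ(123) = 80, φ(124) = 60, φ(125) = 100, φ(126) = 36, φ(127) = 126, φ(128) = 64, φ(129) = 84, φ(130) = 48, φ(131) = 130, φ(132) = 40, φ(133) = 108, φ(134) = 66, φ(135) = 72, φ(136) = 64, φ(137) = 136, φ(138) = 44, φ(139) = 138, φ(140) = 48, φ(141) = 92, φ(142) = 70. Summing all 142 values: 6162. (Average order: Σ_{n ≤ x} φ(n) ~ (3/π²) x². For x = 142, (3/π²)·142² ≈ 6129.12.)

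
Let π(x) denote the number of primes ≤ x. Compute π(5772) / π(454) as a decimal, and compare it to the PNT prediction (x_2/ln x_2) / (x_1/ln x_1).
π(5772)/π(454) = 757/87 ≈ 8.7011;  PNT prediction ≈ 8.9811.

π(454) = 87 and π(5772) = 757, so π(5772)/π(454) ≈ 8.7011. The PNT-predicted ratio is (5772/ln(5772)) / (454/ln(454)) ≈ 8.9811. The two agree to within a few percent, as expected.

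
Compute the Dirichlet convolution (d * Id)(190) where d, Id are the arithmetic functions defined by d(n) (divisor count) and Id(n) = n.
(d * Id)(190) = 588

Divisors of 190: [1, 2, 5, 10, 19, 38, 95, 190]. For each d | 190:
  d = 1: d(1) · Id(190/1) = 1 · 190 = 190
  d = 2: d(2) · Id(190/2) = 2 · 95 = 190
  d = 5: d(5) · Id(190/5) = 2 · 38 = 76
  d = 10: d(10) · Id(190/10) = 4 · 19 = 76
  d = 19: d(19) · Id(190/19) = 2 · 10 = 20
  d = 38: d(38) · Id(190/38) = 4 · 5 = 20
  d = 95: d(95) · Id(190/95) = 4 · 2 = 8
  d = 190: d(190) · Id(190/190) = 8 · 1 = 8
Summing: (d * Id)(190) = 190 + 190 + 76 + 76 + 20 + 20 + 8 + 8 = 588.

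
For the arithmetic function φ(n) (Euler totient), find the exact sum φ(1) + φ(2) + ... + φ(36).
Σ_{n ≤ 36} φ(n) = 396

Compute φ(n) for each 1 ≤ n ≤ 36: φ(1) = 1, φ(2) = 1, φ(3) = 2, φ(4) = 2, φ(5) = 4, φ(6) = 2, φ(7) = 6, φ(8) = 4, φ(9) = 6, φ(10) = 4, φ(11) = 10, φ(12) = 4, φ(13) = 12, φ(14) = 6, φ(15) = 8, φ(16) = 8, φ(17) = 16, φ(18) = 6, φ(19) = 18, φ(20) = 8, φ(21) = 12, φ(22) = 10, φ(23) = 22, φ(24) = 8, φ(25) = 20, φ(26) = 12, φ(27) = 18, φ(28) = 12, φ(29) = 28, φ(30) = 8, φ(31) = 30, φ(32) = 16, φ(33) = 20, φ(34) = 16, φ(35) = 24, φ(36) = 12. Summing all 36 values: 396. (Average order: Σ_{n ≤ x} φ(n) ~ (3/π²) x². For x = 36, (3/π²)·36² ≈ 393.94.)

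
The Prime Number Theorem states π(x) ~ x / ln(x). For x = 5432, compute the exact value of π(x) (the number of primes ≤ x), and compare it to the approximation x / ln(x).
π(5432) = 717;  x/ln(x) ≈ 631.62;  relative error ≈ 11.91%.

Directly count primes up to 5432: π(5432) = 717. The PNT approximation gives 5432/ln(5432) ≈ 5432/8.60006 ≈ 631.62. Relative error (π(x) − x/ln(x)) / π(x) ≈ 11.91%; the approximation is known to undercount slightly (Li(x) is a better estimate).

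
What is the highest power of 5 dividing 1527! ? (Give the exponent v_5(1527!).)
v_5(1527!) = 380

Legendre's formula: v_p(n!) = Σ_{k ≥ 1} ⌊n / p^k⌋. For p = 5, n = 1527, the terms are:
  ⌊1527/5^1⌋ = ⌊1527/5⌋ = 305
  ⌊1527/5^2⌋ = ⌊1527/25⌋ = 61
  ⌊1527/5^3⌋ = ⌊1527/125⌋ = 12
  ⌊1527/5^4⌋ = ⌊1527/625⌋ = 2
(the next term ⌊1527/5^5⌋ = 0, terminating the sum). Summing: v_5(1527!) = 305 + 61 + 12 + 2 = 380.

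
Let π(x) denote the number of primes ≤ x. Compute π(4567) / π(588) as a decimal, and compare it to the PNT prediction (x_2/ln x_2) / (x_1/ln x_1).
π(4567)/π(588) = 619/107 ≈ 5.7850;  PNT prediction ≈ 5.8776.

π(588) = 107 and π(4567) = 619, so π(4567)/π(588) ≈ 5.7850. The PNT-predicted ratio is (4567/ln(4567)) / (588/ln(588)) ≈ 5.8776. The two agree to within a few percent, as expected.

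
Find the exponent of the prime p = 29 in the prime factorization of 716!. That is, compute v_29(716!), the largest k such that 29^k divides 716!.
v_29(716!) = 24

Legendre's formula: v_p(n!) = Σ_{k ≥ 1} ⌊n / p^k⌋. For p = 29, n = 716, the terms are:
  ⌊716/29^1⌋ = ⌊716/29⌋ = 24
(the next term ⌊716/29^2⌋ = 0, terminating the sum). Summing: v_29(716!) = 24 = 24.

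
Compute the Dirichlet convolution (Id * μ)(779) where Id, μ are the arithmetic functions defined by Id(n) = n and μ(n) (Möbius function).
(Id * μ)(779) = 720

Divisors of 779: [1, 19, 41, 779]. For each d | 779:
  d = 1: Id(1) · μ(779/1) = 1 · 1 = 1
  d = 19: Id(19) · μ(779/19) = 19 · -1 = -19
  d = 41: Id(41) · μ(779/41) = 41 · -1 = -41
  d = 779: Id(779) · μ(779/779) = 779 · 1 = 779
Summing: (Id * μ)(779) = 1 + -19 + -41 + 779 = 720.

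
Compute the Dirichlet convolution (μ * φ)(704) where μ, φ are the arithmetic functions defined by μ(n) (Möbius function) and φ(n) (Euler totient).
(μ * φ)(704) = 144

Divisors of 704: [1, 2, 4, 8, 11, 16, 22, 32, 44, 64, 88, 176, 352, 704]. For each d | 704:
  d = 1: μ(1) · φ(704/1) = 1 · 320 = 320
  d = 2: μ(2) · φ(704/2) = -1 · 160 = -160
  d = 4: μ(4) · φ(704/4) = 0 · 80 = 0
  d = 8: μ(8) · φ(704/8) = 0 · 40 = 0
  d = 11: μ(11) · φ(704/11) = -1 · 32 = -32
  d = 16: μ(16) · φ(704/16) = 0 · 20 = 0
  d = 22: μ(22) · φ(704/22) = 1 · 16 = 16
  d = 32: μ(32) · φ(704/32) = 0 · 10 = 0
  d = 44: μ(44) · φ(704/44) = 0 · 8 = 0
  d = 64: μ(64) · φ(704/64) = 0 · 10 = 0
  d = 88: μ(88) · φ(704/88) = 0 · 4 = 0
  d = 176: μ(176) · φ(704/176) = 0 · 2 = 0
  d = 352: μ(352) · φ(704/352) = 0 · 1 = 0
  d = 704: μ(704) · φ(704/704) = 0 · 1 = 0
Summing: (μ * φ)(704) = 320 + -160 + 0 + 0 + -32 + 0 + 16 + 0 + 0 + 0 + 0 + 0 + 0 + 0 = 144.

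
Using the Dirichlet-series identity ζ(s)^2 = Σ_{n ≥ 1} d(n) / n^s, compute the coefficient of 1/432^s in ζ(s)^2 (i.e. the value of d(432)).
d(432) = 20

ζ(s)^2 = (Σ 1/m^s)(Σ 1/k^s). The coefficient of 1/n^s in the product is the number of ordered pairs (m, k) with mk = n, which equals d(n). For n = 432, divisors are [1, 2, 3, 4, 6, 8, 9, 12, 16, 18, 24, 27, 36, 48, 54, 72, 108, 144, 216, 432], so d(432) = 20.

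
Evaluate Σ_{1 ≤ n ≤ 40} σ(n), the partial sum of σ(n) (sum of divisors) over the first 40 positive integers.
Σ_{n ≤ 40} σ(n) = 1342

Compute σ(n) for each 1 ≤ n ≤ 40: σ(1) = 1, σ(2) = 3, σ(3) = 4, σ(4) = 7, σ(5) = 6, σ(6) = 12, σ(7) = 8, σ(8) = 15, σ(9) = 13, σ(10) = 18, σ(11) = 12, σ(12) = 28, σ(13) = 14, σ(14) = 24, σ(15) = 24, σ(16) = 31, σ(17) = 18, σ(18) = 39, σ(19) = 20, σ(20) = 42, σ(21) = 32, σ(22) = 36, σ(23) = 24, σ(24) = 60, σ(25) = 31, σ(26) = 42, σ(27) = 40, σ(28) = 56, σ(29) = 30, σ(30) = 72, σ(31) = 32, σ(32) = 63, σ(33) = 48, σ(34) = 54, σ(35) = 48, σ(36) = 91, σ(37) = 38, σ(38) = 60, σ(39) = 56, σ(40) = 90. Summing all 40 values: 1342. (Average order: Σ_{n ≤ x} σ(n) ~ (π²/12) x². For x = 40, (π²/12)·40² ≈ 1315.95.)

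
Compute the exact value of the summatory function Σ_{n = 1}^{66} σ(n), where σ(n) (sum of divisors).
Σ_{n ≤ 66} σ(n) = 3631

Compute σ(n) for each 1 ≤ n ≤ 66: σ(1) = 1, σ(2) = 3, σ(3) = 4, σ(4) = 7, σ(5) = 6, σ(6) = 12, σ(7) = 8, σ(8) = 15, σ(9) = 13, σ(10) = 18, σ(11) = 12, σ(12) = 28, σ(13) = 14, σ(14) = 24, σ(15) = 24, σ(16) = 31, σ(17) = 18, σ(18) = 39, σ(19) = 20, σ(20) = 42, σ(21) = 32, σ(22) = 36, σ(23) = 24, σ(24) = 60, σ(25) = 31, σ(26) = 42, σ(27) = 40, σ(28) = 56, σ(29) = 30, σ(30) = 72, σ(31) = 32, σ(32) = 63, σ(33) = 48, σ(34) = 54, σ(35) = 48, σ(36) = 91, σ(37) = 38, σ(38) = 60, σ(39) = 56, σ(40) = 90, σ(41) = 42, σ(42) = 96, σ(43) = 44, σ(44) = 84, σ(45) = 78, σ(46) = 72, σ(47) = 48, σ(48) = 124, σ(49) = 57, σ(50) = 93, σ(51) = 72, σ(52) = 98, σ(53) = 54, σ(54) = 120, σ(55) = 72, σ(56) = 120, σ(57) = 80, σ(58) = 90, σ(59) = 60, σ(60) = 168, σ(61) = 62, σ(62) = 96, σ(63) = 104, σ(64) = 127, σ(65) = 84, σ(66) = 144. Summing all 66 values: 3631. (Average order: Σ_{n ≤ x} σ(n) ~ (π²/12) x². For x = 66, (π²/12)·66² ≈ 3582.67.)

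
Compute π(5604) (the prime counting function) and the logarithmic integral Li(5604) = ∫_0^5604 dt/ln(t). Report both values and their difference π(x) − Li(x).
π(5604) = 738;  Li(5604) ≈ 754.72;  π(x) − Li(x) ≈ -16.72.

Direct count of primes ≤ 5604 gives π(5604) = 738. Numerical evaluation of the logarithmic integral gives Li(5604) ≈ 754.72. The difference π(x) − Li(x) ≈ -16.72 is typically negative for small/moderate x (Li(x) overestimates), though Littlewood's theorem shows this sign changes infinitely often.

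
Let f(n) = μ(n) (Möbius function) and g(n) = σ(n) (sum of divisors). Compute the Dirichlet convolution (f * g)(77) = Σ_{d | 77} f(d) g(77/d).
(μ * σ)(77) = 77

Divisors of 77: [1, 7, 11, 77]. For each d | 77:
  d = 1: μ(1) · σ(77/1) = 1 · 96 = 96
  d = 7: μ(7) · σ(77/7) = -1 · 12 = -12
  d = 11: μ(11) · σ(77/11) = -1 · 8 = -8
  d = 77: μ(77) · σ(77/77) = 1 · 1 = 1
Summing: (μ * σ)(77) = 96 + -12 + -8 + 1 = 77.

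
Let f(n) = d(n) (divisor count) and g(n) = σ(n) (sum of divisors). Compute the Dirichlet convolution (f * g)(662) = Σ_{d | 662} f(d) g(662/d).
(d * σ)(662) = 1670

Divisors of 662: [1, 2, 331, 662]. For each d | 662:
  d = 1: d(1) · σ(662/1) = 1 · 996 = 996
  d = 2: d(2) · σ(662/2) = 2 · 332 = 664
  d = 331: d(331) · σ(662/331) = 2 · 3 = 6
  d = 662: d(662) · σ(662/662) = 4 · 1 = 4
Summing: (d * σ)(662) = 996 + 664 + 6 + 4 = 1670.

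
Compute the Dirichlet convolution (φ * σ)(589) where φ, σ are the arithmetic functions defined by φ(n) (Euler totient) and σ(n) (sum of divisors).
(φ * σ)(589) = 2356

Divisors of 589: [1, 19, 31, 589]. For each d | 589:
  d = 1: φ(1) · σ(589/1) = 1 · 640 = 640
  d = 19: φ(19) · σ(589/19) = 18 · 32 = 576
  d = 31: φ(31) · σ(589/31) = 30 · 20 = 600
  d = 589: φ(589) · σ(589/589) = 540 · 1 = 540
Summing: (φ * σ)(589) = 640 + 576 + 600 + 540 = 2356.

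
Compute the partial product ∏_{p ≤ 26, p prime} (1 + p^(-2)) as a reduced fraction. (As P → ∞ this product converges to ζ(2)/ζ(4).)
∏ = 3394003400000/2252055594789

The primes p ≤ 26 are [2, 3, 5, 7, 11, 13, 17, 19, 23]. For each, (1 + 1/p^2) = (p^2 + 1)/p^2. Multiplying these fractions over p ∈ [2, 3, 5, 7, 11, 13, 17, 19, 23] gives 3394003400000/2252055594789. (In the limit P → ∞ this tends to ζ(2)/ζ(4).)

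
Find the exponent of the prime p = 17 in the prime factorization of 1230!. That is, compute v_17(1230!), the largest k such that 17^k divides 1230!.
v_17(1230!) = 76

Legendre's formula: v_p(n!) = Σ_{k ≥ 1} ⌊n / p^k⌋. For p = 17, n = 1230, the terms are:
  ⌊1230/17^1⌋ = ⌊1230/17⌋ = 72
  ⌊1230/17^2⌋ = ⌊1230/289⌋ = 4
(the next term ⌊1230/17^3⌋ = 0, terminating the sum). Summing: v_17(1230!) = 72 + 4 = 76.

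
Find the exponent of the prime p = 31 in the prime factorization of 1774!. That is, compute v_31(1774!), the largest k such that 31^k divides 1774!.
v_31(1774!) = 58

Legendre's formula: v_p(n!) = Σ_{k ≥ 1} ⌊n / p^k⌋. For p = 31, n = 1774, the terms are:
  ⌊1774/31^1⌋ = ⌊1774/31⌋ = 57
  ⌊1774/31^2⌋ = ⌊1774/961⌋ = 1
(the next term ⌊1774/31^3⌋ = 0, terminating the sum). Summing: v_31(1774!) = 57 + 1 = 58.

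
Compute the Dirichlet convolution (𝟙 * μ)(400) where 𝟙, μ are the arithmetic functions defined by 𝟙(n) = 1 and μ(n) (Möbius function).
(𝟙 * μ)(400) = 0

Divisors of 400: [1, 2, 4, 5, 8, 10, 16, 20, 25, 40, 50, 80, 100, 200, 400]. For each d | 400:
  d = 1: 𝟙(1) · μ(400/1) = 1 · 0 = 0
  d = 2: 𝟙(2) · μ(400/2) = 1 · 0 = 0
  d = 4: 𝟙(4) · μ(400/4) = 1 · 0 = 0
  d = 5: 𝟙(5) · μ(400/5) = 1 · 0 = 0
  d = 8: 𝟙(8) · μ(400/8) = 1 · 0 = 0
  d = 10: 𝟙(10) · μ(400/10) = 1 · 0 = 0
  d = 16: 𝟙(16) · μ(400/16) = 1 · 0 = 0
  d = 20: 𝟙(20) · μ(400/20) = 1 · 0 = 0
  d = 25: 𝟙(25) · μ(400/25) = 1 · 0 = 0
  d = 40: 𝟙(40) · μ(400/40) = 1 · 1 = 1
  d = 50: 𝟙(50) · μ(400/50) = 1 · 0 = 0
  d = 80: 𝟙(80) · μ(400/80) = 1 · -1 = -1
  d = 100: 𝟙(100) · μ(400/100) = 1 · 0 = 0
  d = 200: 𝟙(200) · μ(400/200) = 1 · -1 = -1
  d = 400: 𝟙(400) · μ(400/400) = 1 · 1 = 1
Summing: (𝟙 * μ)(400) = 0 + 0 + 0 + 0 + 0 + 0 + 0 + 0 + 0 + 1 + 0 + -1 + 0 + -1 + 1 = 0.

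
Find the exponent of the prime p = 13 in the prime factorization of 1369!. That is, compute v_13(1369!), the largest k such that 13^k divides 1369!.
v_13(1369!) = 113

Legendre's formula: v_p(n!) = Σ_{k ≥ 1} ⌊n / p^k⌋. For p = 13, n = 1369, the terms are:
  ⌊1369/13^1⌋ = ⌊1369/13⌋ = 105
  ⌊1369/13^2⌋ = ⌊1369/169⌋ = 8
(the next term ⌊1369/13^3⌋ = 0, terminating the sum). Summing: v_13(1369!) = 105 + 8 = 113.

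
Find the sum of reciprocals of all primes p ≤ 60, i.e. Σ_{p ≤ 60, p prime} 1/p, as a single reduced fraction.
Σ 1/p = 3263815694539731437539/1922760350154212639070

π(60) = 17, so the primes ≤ 60 are [2, 3, 5, 7, 11, 13, 17, 19, 23, 29, 31, 37, 41, 43, 47, 53, 59]. Summing 1/p over these primes: 3263815694539731437539/1922760350154212639070 ≈ 1.6975. Mertens estimate ln ln(60) + 0.2615 ≈ 1.6711.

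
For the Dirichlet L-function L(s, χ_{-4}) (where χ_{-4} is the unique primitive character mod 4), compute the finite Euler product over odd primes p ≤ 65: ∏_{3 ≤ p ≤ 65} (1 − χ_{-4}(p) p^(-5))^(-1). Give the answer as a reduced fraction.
∏ = 478212334295798677259125227573990358291095208018494528428976877948999059062284551009530475199/480056794509206891424767146601704797711651986953735424570384919662551238689346859653136384000

The odd primes p ≤ 65 are [3, 5, 7, 11, 13, 17, 19, 23, 29, 31, 37, 41, 43, 47, 53, 59, 61]. For each, χ(p) = 1 if p ≡ 1 mod 4, χ(p) = −1 if p ≡ 3 mod 4. Taking (1 − χ(p)/p^5)^(-1) = p^5/(p^5 − χ(p)): (1 − (-1)/3^5)^(-1) · (1 − (1)/5^5)^(-1) · (1 − (-1)/7^5)^(-1) · (1 − (-1)/11^5)^(-1) · (1 − (1)/13^5)^(-1) · (1 − (1)/17^5)^(-1) · (1 − (-1)/19^5)^(-1) · (1 − (-1)/23^5)^(-1) · (1 − (1)/29^5)^(-1) · (1 − (-1)/31^5)^(-1) · (1 − (1)/37^5)^(-1) · (1 − (1)/41^5)^(-1) · (1 − (-1)/43^5)^(-1) · (1 − (-1)/47^5)^(-1) · (1 − (1)/53^5)^(-1) · (1 − (-1)/59^5)^(-1) · (1 − (1)/61^5)^(-1) = 478212334295798677259125227573990358291095208018494528428976877948999059062284551009530475199/480056794509206891424767146601704797711651986953735424570384919662551238689346859653136384000.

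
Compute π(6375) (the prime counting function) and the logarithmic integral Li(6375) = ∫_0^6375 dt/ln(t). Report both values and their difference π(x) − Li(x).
π(6375) = 831;  Li(6375) ≈ 843.37;  π(x) − Li(x) ≈ -12.37.

Direct count of primes ≤ 6375 gives π(6375) = 831. Numerical evaluation of the logarithmic integral gives Li(6375) ≈ 843.37. The difference π(x) − Li(x) ≈ -12.37 is typically negative for small/moderate x (Li(x) overestimates), though Littlewood's theorem shows this sign changes infinitely often.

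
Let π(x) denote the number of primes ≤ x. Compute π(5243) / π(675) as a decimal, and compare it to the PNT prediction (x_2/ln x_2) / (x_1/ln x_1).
π(5243)/π(675) = 697/122 ≈ 5.7131;  PNT prediction ≈ 5.9083.

π(675) = 122 and π(5243) = 697, so π(5243)/π(675) ≈ 5.7131. The PNT-predicted ratio is (5243/ln(5243)) / (675/ln(675)) ≈ 5.9083. The two agree to within a few percent, as expected.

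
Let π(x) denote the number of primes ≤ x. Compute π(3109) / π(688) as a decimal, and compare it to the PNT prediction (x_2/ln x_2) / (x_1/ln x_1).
π(3109)/π(688) = 443/124 ≈ 3.5726;  PNT prediction ≈ 3.6714.

π(688) = 124 and π(3109) = 443, so π(3109)/π(688) ≈ 3.5726. The PNT-predicted ratio is (3109/ln(3109)) / (688/ln(688)) ≈ 3.6714. The two agree to within a few percent, as expected.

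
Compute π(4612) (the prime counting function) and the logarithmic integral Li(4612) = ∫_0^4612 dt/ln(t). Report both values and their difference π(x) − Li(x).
π(4612) = 623;  Li(4612) ≈ 638.51;  π(x) − Li(x) ≈ -15.51.

Direct count of primes ≤ 4612 gives π(4612) = 623. Numerical evaluation of the logarithmic integral gives Li(4612) ≈ 638.51. The difference π(x) − Li(x) ≈ -15.51 is typically negative for small/moderate x (Li(x) overestimates), though Littlewood's theorem shows this sign changes infinitely often.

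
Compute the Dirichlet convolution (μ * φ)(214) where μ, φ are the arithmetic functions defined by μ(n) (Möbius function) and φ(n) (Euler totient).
(μ * φ)(214) = 0

Divisors of 214: [1, 2, 107, 214]. For each d | 214:
  d = 1: μ(1) · φ(214/1) = 1 · 106 = 106
  d = 2: μ(2) · φ(214/2) = -1 · 106 = -106
  d = 107: μ(107) · φ(214/107) = -1 · 1 = -1
  d = 214: μ(214) · φ(214/214) = 1 · 1 = 1
Summing: (μ * φ)(214) = 106 + -106 + -1 + 1 = 0.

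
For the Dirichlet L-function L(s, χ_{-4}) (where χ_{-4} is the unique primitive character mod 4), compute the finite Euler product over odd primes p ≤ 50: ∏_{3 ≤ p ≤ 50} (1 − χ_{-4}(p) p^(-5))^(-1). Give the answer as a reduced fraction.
∏ = 7508883803148623376075754946450365737429310788606076172798130278074505/7537845509642297199917174706861149114875564283464393121061743521431552

The odd primes p ≤ 50 are [3, 5, 7, 11, 13, 17, 19, 23, 29, 31, 37, 41, 43, 47]. For each, χ(p) = 1 if p ≡ 1 mod 4, χ(p) = −1 if p ≡ 3 mod 4. Taking (1 − χ(p)/p^5)^(-1) = p^5/(p^5 − χ(p)): (1 − (-1)/3^5)^(-1) · (1 − (1)/5^5)^(-1) · (1 − (-1)/7^5)^(-1) · (1 − (-1)/11^5)^(-1) · (1 − (1)/13^5)^(-1) · (1 − (1)/17^5)^(-1) · (1 − (-1)/19^5)^(-1) · (1 − (-1)/23^5)^(-1) · (1 − (1)/29^5)^(-1) · (1 − (-1)/31^5)^(-1) · (1 − (1)/37^5)^(-1) · (1 − (1)/41^5)^(-1) · (1 − (-1)/43^5)^(-1) · (1 − (-1)/47^5)^(-1) = 7508883803148623376075754946450365737429310788606076172798130278074505/7537845509642297199917174706861149114875564283464393121061743521431552.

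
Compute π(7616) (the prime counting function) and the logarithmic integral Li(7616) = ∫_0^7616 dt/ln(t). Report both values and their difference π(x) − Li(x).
π(7616) = 967;  Li(7616) ≈ 983.57;  π(x) − Li(x) ≈ -16.57.

Direct count of primes ≤ 7616 gives π(7616) = 967. Numerical evaluation of the logarithmic integral gives Li(7616) ≈ 983.57. The difference π(x) − Li(x) ≈ -16.57 is typically negative for small/moderate x (Li(x) overestimates), though Littlewood's theorem shows this sign changes infinitely often.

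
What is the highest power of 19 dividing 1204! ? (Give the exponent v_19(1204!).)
v_19(1204!) = 66

Legendre's formula: v_p(n!) = Σ_{k ≥ 1} ⌊n / p^k⌋. For p = 19, n = 1204, the terms are:
  ⌊1204/19^1⌋ = ⌊1204/19⌋ = 63
  ⌊1204/19^2⌋ = ⌊1204/361⌋ = 3
(the next term ⌊1204/19^3⌋ = 0, terminating the sum). Summing: v_19(1204!) = 63 + 3 = 66.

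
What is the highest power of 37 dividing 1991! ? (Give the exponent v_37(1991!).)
v_37(1991!) = 54

Legendre's formula: v_p(n!) = Σ_{k ≥ 1} ⌊n / p^k⌋. For p = 37, n = 1991, the terms are:
  ⌊1991/37^1⌋ = ⌊1991/37⌋ = 53
  ⌊1991/37^2⌋ = ⌊1991/1369⌋ = 1
(the next term ⌊1991/37^3⌋ = 0, terminating the sum). Summing: v_37(1991!) = 53 + 1 = 54.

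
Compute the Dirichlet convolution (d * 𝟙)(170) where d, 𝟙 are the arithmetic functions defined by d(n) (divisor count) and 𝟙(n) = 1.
(d * 𝟙)(170) = 27

Divisors of 170: [1, 2, 5, 10, 17, 34, 85, 170]. For each d | 170:
  d = 1: d(1) · 𝟙(170/1) = 1 · 1 = 1
  d = 2: d(2) · 𝟙(170/2) = 2 · 1 = 2
  d = 5: d(5) · 𝟙(170/5) = 2 · 1 = 2
  d = 10: d(10) · 𝟙(170/10) = 4 · 1 = 4
  d = 17: d(17) · 𝟙(170/17) = 2 · 1 = 2
  d = 34: d(34) · 𝟙(170/34) = 4 · 1 = 4
  d = 85: d(85) · 𝟙(170/85) = 4 · 1 = 4
  d = 170: d(170) · 𝟙(170/170) = 8 · 1 = 8
Summing: (d * 𝟙)(170) = 1 + 2 + 2 + 4 + 2 + 4 + 4 + 8 = 27.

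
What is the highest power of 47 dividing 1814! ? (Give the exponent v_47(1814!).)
v_47(1814!) = 38

Legendre's formula: v_p(n!) = Σ_{k ≥ 1} ⌊n / p^k⌋. For p = 47, n = 1814, the terms are:
  ⌊1814/47^1⌋ = ⌊1814/47⌋ = 38
(the next term ⌊1814/47^2⌋ = 0, terminating the sum). Summing: v_47(1814!) = 38 = 38.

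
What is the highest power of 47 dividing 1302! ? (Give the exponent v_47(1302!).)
v_47(1302!) = 27

Legendre's formula: v_p(n!) = Σ_{k ≥ 1} ⌊n / p^k⌋. For p = 47, n = 1302, the terms are:
  ⌊1302/47^1⌋ = ⌊1302/47⌋ = 27
(the next term ⌊1302/47^2⌋ = 0, terminating the sum). Summing: v_47(1302!) = 27 = 27.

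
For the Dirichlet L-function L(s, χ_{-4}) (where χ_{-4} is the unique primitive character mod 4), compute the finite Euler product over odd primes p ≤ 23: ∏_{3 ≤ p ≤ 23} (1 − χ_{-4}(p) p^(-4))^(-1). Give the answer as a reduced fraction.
∏ = 2907090265708363109850475/2939590979896221115088896

The odd primes p ≤ 23 are [3, 5, 7, 11, 13, 17, 19, 23]. For each, χ(p) = 1 if p ≡ 1 mod 4, χ(p) = −1 if p ≡ 3 mod 4. Taking (1 − χ(p)/p^4)^(-1) = p^4/(p^4 − χ(p)): (1 − (-1)/3^4)^(-1) · (1 − (1)/5^4)^(-1) · (1 − (-1)/7^4)^(-1) · (1 − (-1)/11^4)^(-1) · (1 − (1)/13^4)^(-1) · (1 − (1)/17^4)^(-1) · (1 − (-1)/19^4)^(-1) · (1 − (-1)/23^4)^(-1) = 2907090265708363109850475/2939590979896221115088896.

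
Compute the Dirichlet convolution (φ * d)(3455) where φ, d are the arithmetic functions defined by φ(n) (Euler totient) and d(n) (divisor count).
(φ * d)(3455) = 4152

Divisors of 3455: [1, 5, 691, 3455]. For each d | 3455:
  d = 1: φ(1) · d(3455/1) = 1 · 4 = 4
  d = 5: φ(5) · d(3455/5) = 4 · 2 = 8
  d = 691: φ(691) · d(3455/691) = 690 · 2 = 1380
  d = 3455: φ(3455) · d(3455/3455) = 2760 · 1 = 2760
Summing: (φ * d)(3455) = 4 + 8 + 1380 + 2760 = 4152.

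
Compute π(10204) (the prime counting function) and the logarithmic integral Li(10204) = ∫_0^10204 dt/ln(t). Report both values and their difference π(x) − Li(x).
π(10204) = 1252;  Li(10204) ≈ 1268.26;  π(x) − Li(x) ≈ -16.26.

Direct count of primes ≤ 10204 gives π(10204) = 1252. Numerical evaluation of the logarithmic integral gives Li(10204) ≈ 1268.26. The difference π(x) − Li(x) ≈ -16.26 is typically negative for small/moderate x (Li(x) overestimates), though Littlewood's theorem shows this sign changes infinitely often.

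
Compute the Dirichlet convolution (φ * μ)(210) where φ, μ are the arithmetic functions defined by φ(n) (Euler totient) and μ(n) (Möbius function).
(φ * μ)(210) = 0

Divisors of 210: [1, 2, 3, 5, 6, 7, 10, 14, 15, 21, 30, 35, 42, 70, 105, 210]. For each d | 210:
  d = 1: φ(1) · μ(210/1) = 1 · 1 = 1
  d = 2: φ(2) · μ(210/2) = 1 · -1 = -1
  d = 3: φ(3) · μ(210/3) = 2 · -1 = -2
  d = 5: φ(5) · μ(210/5) = 4 · -1 = -4
  d = 6: φ(6) · μ(210/6) = 2 · 1 = 2
  d = 7: φ(7) · μ(210/7) = 6 · -1 = -6
  d = 10: φ(10) · μ(210/10) = 4 · 1 = 4
  d = 14: φ(14) · μ(210/14) = 6 · 1 = 6
  d = 15: φ(15) · μ(210/15) = 8 · 1 = 8
  d = 21: φ(21) · μ(210/21) = 12 · 1 = 12
  d = 30: φ(30) · μ(210/30) = 8 · -1 = -8
  d = 35: φ(35) · μ(210/35) = 24 · 1 = 24
  d = 42: φ(42) · μ(210/42) = 12 · -1 = -12
  d = 70: φ(70) · μ(210/70) = 24 · -1 = -24
  d = 105: φ(105) · μ(210/105) = 48 · -1 = -48
  d = 210: φ(210) · μ(210/210) = 48 · 1 = 48
Summing: (φ * μ)(210) = 1 + -1 + -2 + -4 + 2 + -6 + 4 + 6 + 8 + 12 + -8 + 24 + -12 + -24 + -48 + 48 = 0.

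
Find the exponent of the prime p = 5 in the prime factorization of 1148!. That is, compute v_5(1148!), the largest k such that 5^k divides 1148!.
v_5(1148!) = 284

Legendre's formula: v_p(n!) = Σ_{k ≥ 1} ⌊n / p^k⌋. For p = 5, n = 1148, the terms are:
  ⌊1148/5^1⌋ = ⌊1148/5⌋ = 229
  ⌊1148/5^2⌋ = ⌊1148/25⌋ = 45
  ⌊1148/5^3⌋ = ⌊1148/125⌋ = 9
  ⌊1148/5^4⌋ = ⌊1148/625⌋ = 1
(the next term ⌊1148/5^5⌋ = 0, terminating the sum). Summing: v_5(1148!) = 229 + 45 + 9 + 1 = 284.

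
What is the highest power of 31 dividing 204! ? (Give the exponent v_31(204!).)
v_31(204!) = 6

Legendre's formula: v_p(n!) = Σ_{k ≥ 1} ⌊n / p^k⌋. For p = 31, n = 204, the terms are:
  ⌊204/31^1⌋ = ⌊204/31⌋ = 6
(the next term ⌊204/31^2⌋ = 0, terminating the sum). Summing: v_31(204!) = 6 = 6.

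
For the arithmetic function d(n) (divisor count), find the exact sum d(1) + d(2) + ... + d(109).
Σ_{n ≤ 109} d(n) = 530

Compute d(n) for each 1 ≤ n ≤ 109: d(1) = 1, d(2) = 2, d(3) = 2, d(4) = 3, d(5) = 2, d(6) = 4, d(7) = 2, d(8) = 4, d(9) = 3, d(10) = 4, d(11) = 2, d(12) = 6, d(13) = 2, d(14) = 4, d(15) = 4, d(16) = 5, d(17) = 2, d(18) = 6, d(19) = 2, d(20) = 6, d(21) = 4, d(22) = 4, d(23) = 2, d(24) = 8, d(25) = 3, d(26) = 4, d(27) = 4, d(28) = 6, d(29) = 2, d(30) = 8, d(31) = 2, d(32) = 6, d(33) = 4, d(34) = 4, d(35) = 4, d(36) = 9, d(37) = 2, d(38) = 4, d(39) = 4, d(40) = 8, d(41) = 2, d(42) = 8, d(43) = 2, d(44) = 6, d(45) = 6, d(46) = 4, d(47) = 2, d(48) = 10, d(49) = 3, d(50) = 6, d(51) = 4, d(52) = 6, d(53) = 2, d(54) = 8, d(55) = 4, d(56) = 8, d(57) = 4, d(58) = 4, d(59) = 2, d(60) = 12, d(61) = 2, d(62) = 4, d(63) = 6, d(64) = 7, d(65) = 4, d(66) = 8, d(67) = 2, d(68) = 6, d(69) = 4, d(70) = 8, d(71) = 2, d(72) = 12, d(73) = 2, d(74) = 4, d(75) = 6, d(76) = 6, d(77) = 4, d(78) = 8, d(79) = 2, d(80) = 10, d(81) = 5, d(82) = 4, d(83) = 2, d(84) = 12, d(85) = 4, d(86) = 4, d(87) = 4, d(88) = 8, d(89) = 2, d(90) = 12, d(91) = 4, d(92) = 6, d(93) = 4, d(94) = 4, d(95) = 4, d(96) = 12, d(97) = 2, d(98) = 6, d(99) = 6, d(100) = 9, d(101) = 2, d(102) = 8, d(103) = 2, d(104) = 8, d(105) = 8, d(106) = 4, d(107) = 2, d(108) = 12, d(109) = 2. Summing all 109 values: 530. (Dirichlet's divisor formula: Σ_{n ≤ x} d(n) = x ln(x) + (2γ − 1) x + O(√x). For x = 109, the asymptotic estimate is ≈ 528.19.)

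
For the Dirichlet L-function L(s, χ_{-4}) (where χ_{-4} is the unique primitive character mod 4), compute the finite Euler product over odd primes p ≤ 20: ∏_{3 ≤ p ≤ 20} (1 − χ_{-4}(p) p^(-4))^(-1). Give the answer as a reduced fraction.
∏ = 10388364341566686475/10504466734429503488

The odd primes p ≤ 20 are [3, 5, 7, 11, 13, 17, 19]. For each, χ(p) = 1 if p ≡ 1 mod 4, χ(p) = −1 if p ≡ 3 mod 4. Taking (1 − χ(p)/p^4)^(-1) = p^4/(p^4 − χ(p)): (1 − (-1)/3^4)^(-1) · (1 − (1)/5^4)^(-1) · (1 − (-1)/7^4)^(-1) · (1 − (-1)/11^4)^(-1) · (1 − (1)/13^4)^(-1) · (1 − (1)/17^4)^(-1) · (1 − (-1)/19^4)^(-1) = 10388364341566686475/10504466734429503488.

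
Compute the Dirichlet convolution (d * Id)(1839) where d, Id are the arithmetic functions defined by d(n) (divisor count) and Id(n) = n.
(d * Id)(1839) = 3075

Divisors of 1839: [1, 3, 613, 1839]. For each d | 1839:
  d = 1: d(1) · Id(1839/1) = 1 · 1839 = 1839
  d = 3: d(3) · Id(1839/3) = 2 · 613 = 1226
  d = 613: d(613) · Id(1839/613) = 2 · 3 = 6
  d = 1839: d(1839) · Id(1839/1839) = 4 · 1 = 4
Summing: (d * Id)(1839) = 1839 + 1226 + 6 + 4 = 3075.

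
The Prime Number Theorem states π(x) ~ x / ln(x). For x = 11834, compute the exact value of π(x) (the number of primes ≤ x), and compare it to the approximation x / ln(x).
π(11834) = 1420;  x/ln(x) ≈ 1261.79;  relative error ≈ 11.14%.

Directly count primes up to 11834: π(11834) = 1420. The PNT approximation gives 11834/ln(11834) ≈ 11834/9.37873 ≈ 1261.79. Relative error (π(x) − x/ln(x)) / π(x) ≈ 11.14%; the approximation is known to undercount slightly (Li(x) is a better estimate).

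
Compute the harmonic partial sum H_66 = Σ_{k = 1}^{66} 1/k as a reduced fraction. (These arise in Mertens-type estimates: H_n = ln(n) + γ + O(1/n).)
H_66 = 209060999005535159677640233/43787662374178602500420800

Direct summation: H_66 = 1 + 1/2 + ... + 1/66. The least common denominator is lcm(1, ..., 66) = 1182266884102822267511361600; over this denominator the numerator is 1182266884102822267511361600 + 591133442051411133755680800 + 394088961367607422503787200 + 295566721025705566877840400 + 236453376820564453502272320 + 197044480683803711251893600 + 168895269157546038215908800 + 147783360512852783438920200 + 131362987122535807501262400 + 118226688410282226751136160 + 107478807645711115228305600 + 98522240341901855625946800 + 90943606469447866731643200 + 84447634578773019107954400 + 78817792273521484500757440 + 73891680256426391719460100 + 69545110829577780441844800 + 65681493561267903750631200 + 62224572847516961447966400 + 59113344205141113375568080 + 56298423052515346071969600 + 53739403822855557614152800 + 51402908004470533370059200 + 49261120170950927812973400 + 47290675364112890700454464 + 45471803234723933365821600 + 43787662374178602500420800 + 42223817289386509553977200 + 40767823589752491983150400 + 39408896136760742250378720 + 38137641422671686048753600 + 36945840128213195859730050 + 35826269215237038409435200 + 34772555414788890220922400 + 33779053831509207643181760 + 32840746780633951875315600 + 31953159029806007230036800 + 31112286423758480723983200 + 30314535489815955577214400 + 29556672102570556687784040 + 28835777661044445549057600 + 28149211526257673035984800 + 27494578700065634128171200 + 26869701911427778807076400 + 26272597424507161500252480 + 25701454002235266685029600 + 25154614555379197181092800 + 24630560085475463906486700 + 24127895593935148316558400 + 23645337682056445350227232 + 23181703609859260147281600 + 22735901617361966682910800 + 22306922341562684292667200 + 21893831187089301250210400 + 21495761529142223045661120 + 21111908644693254776988600 + 20741524282505653815988800 + 20383911794876245991575200 + 20038421764454614703582400 + 19704448068380371125189360 + 19381424329554463401825600 + 19068820711335843024376800 + 18766141017505115357323200 + 18472920064106597929865025 + 18188721293889573346328640 + 17913134607618519204717600 = 5644646973149449311296286291, so H_66 = 5644646973149449311296286291/1182266884102822267511361600; reducing by gcd(5644646973149449311296286291, 1182266884102822267511361600) = 27 gives 209060999005535159677640233/43787662374178602500420800 ≈ 4.77443. (The PNT-adjacent estimate ln(66) + γ ≈ 4.76687 matches within O(1/n).)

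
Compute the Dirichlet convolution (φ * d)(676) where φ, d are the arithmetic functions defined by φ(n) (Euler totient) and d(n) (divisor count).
(φ * d)(676) = 1281

Divisors of 676: [1, 2, 4, 13, 26, 52, 169, 338, 676]. For each d | 676:
  d = 1: φ(1) · d(676/1) = 1 · 9 = 9
  d = 2: φ(2) · d(676/2) = 1 · 6 = 6
  d = 4: φ(4) · d(676/4) = 2 · 3 = 6
  d = 13: φ(13) · d(676/13) = 12 · 6 = 72
  d = 26: φ(26) · d(676/26) = 12 · 4 = 48
  d = 52: φ(52) · d(676/52) = 24 · 2 = 48
  d = 169: φ(169) · d(676/169) = 156 · 3 = 468
  d = 338: φ(338) · d(676/338) = 156 · 2 = 312
  d = 676: φ(676) · d(676/676) = 312 · 1 = 312
Summing: (φ * d)(676) = 9 + 6 + 6 + 72 + 48 + 48 + 468 + 312 + 312 = 1281.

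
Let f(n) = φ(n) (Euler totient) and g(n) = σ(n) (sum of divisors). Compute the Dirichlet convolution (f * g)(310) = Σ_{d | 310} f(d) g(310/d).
(φ * σ)(310) = 2480

Divisors of 310: [1, 2, 5, 10, 31, 62, 155, 310]. For each d | 310:
  d = 1: φ(1) · σ(310/1) = 1 · 576 = 576
  d = 2: φ(2) · σ(310/2) = 1 · 192 = 192
  d = 5: φ(5) · σ(310/5) = 4 · 96 = 384
  d = 10: φ(10) · σ(310/10) = 4 · 32 = 128
  d = 31: φ(31) · σ(310/31) = 30 · 18 = 540
  d = 62: φ(62) · σ(310/62) = 30 · 6 = 180
  d = 155: φ(155) · σ(310/155) = 120 · 3 = 360
  d = 310: φ(310) · σ(310/310) = 120 · 1 = 120
Summing: (φ * σ)(310) = 576 + 192 + 384 + 128 + 540 + 180 + 360 + 120 = 2480.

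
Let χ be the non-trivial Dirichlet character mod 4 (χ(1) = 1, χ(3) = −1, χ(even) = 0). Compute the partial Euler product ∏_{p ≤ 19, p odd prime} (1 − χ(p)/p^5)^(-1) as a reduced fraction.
∏ = 8959395755957897476417566375/8993950909687588250159808512

The odd primes p ≤ 19 are [3, 5, 7, 11, 13, 17, 19]. For each, χ(p) = 1 if p ≡ 1 mod 4, χ(p) = −1 if p ≡ 3 mod 4. Taking (1 − χ(p)/p^5)^(-1) = p^5/(p^5 − χ(p)): (1 − (-1)/3^5)^(-1) · (1 − (1)/5^5)^(-1) · (1 − (-1)/7^5)^(-1) · (1 − (-1)/11^5)^(-1) · (1 − (1)/13^5)^(-1) · (1 − (1)/17^5)^(-1) · (1 − (-1)/19^5)^(-1) = 8959395755957897476417566375/8993950909687588250159808512.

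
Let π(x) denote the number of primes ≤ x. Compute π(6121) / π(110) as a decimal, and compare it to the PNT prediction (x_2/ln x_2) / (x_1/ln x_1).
π(6121)/π(110) = 798/29 ≈ 27.5172;  PNT prediction ≈ 29.9972.

π(110) = 29 and π(6121) = 798, so π(6121)/π(110) ≈ 27.5172. The PNT-predicted ratio is (6121/ln(6121)) / (110/ln(110)) ≈ 29.9972. The two agree to within a few percent, as expected.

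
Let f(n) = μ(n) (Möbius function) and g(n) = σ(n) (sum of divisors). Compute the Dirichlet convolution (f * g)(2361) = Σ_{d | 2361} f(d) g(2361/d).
(μ * σ)(2361) = 2361

Divisors of 2361: [1, 3, 787, 2361]. For each d | 2361:
  d = 1: μ(1) · σ(2361/1) = 1 · 3152 = 3152
  d = 3: μ(3) · σ(2361/3) = -1 · 788 = -788
  d = 787: μ(787) · σ(2361/787) = -1 · 4 = -4
  d = 2361: μ(2361) · σ(2361/2361) = 1 · 1 = 1
Summing: (μ * σ)(2361) = 3152 + -788 + -4 + 1 = 2361.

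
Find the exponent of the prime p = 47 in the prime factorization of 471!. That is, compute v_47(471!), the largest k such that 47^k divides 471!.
v_47(471!) = 10

Legendre's formula: v_p(n!) = Σ_{k ≥ 1} ⌊n / p^k⌋. For p = 47, n = 471, the terms are:
  ⌊471/47^1⌋ = ⌊471/47⌋ = 10
(the next term ⌊471/47^2⌋ = 0, terminating the sum). Summing: v_47(471!) = 10 = 10.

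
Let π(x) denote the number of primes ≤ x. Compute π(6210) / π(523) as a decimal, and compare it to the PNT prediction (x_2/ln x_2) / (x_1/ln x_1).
π(6210)/π(523) = 807/99 ≈ 8.1515;  PNT prediction ≈ 8.5099.

π(523) = 99 and π(6210) = 807, so π(6210)/π(523) ≈ 8.1515. The PNT-predicted ratio is (6210/ln(6210)) / (523/ln(523)) ≈ 8.5099. The two agree to within a few percent, as expected.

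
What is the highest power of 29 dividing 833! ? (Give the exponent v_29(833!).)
v_29(833!) = 28

Legendre's formula: v_p(n!) = Σ_{k ≥ 1} ⌊n / p^k⌋. For p = 29, n = 833, the terms are:
  ⌊833/29^1⌋ = ⌊833/29⌋ = 28
(the next term ⌊833/29^2⌋ = 0, terminating the sum). Summing: v_29(833!) = 28 = 28.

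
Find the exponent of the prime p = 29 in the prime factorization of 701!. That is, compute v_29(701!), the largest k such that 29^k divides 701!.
v_29(701!) = 24

Legendre's formula: v_p(n!) = Σ_{k ≥ 1} ⌊n / p^k⌋. For p = 29, n = 701, the terms are:
  ⌊701/29^1⌋ = ⌊701/29⌋ = 24
(the next term ⌊701/29^2⌋ = 0, terminating the sum). Summing: v_29(701!) = 24 = 24.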